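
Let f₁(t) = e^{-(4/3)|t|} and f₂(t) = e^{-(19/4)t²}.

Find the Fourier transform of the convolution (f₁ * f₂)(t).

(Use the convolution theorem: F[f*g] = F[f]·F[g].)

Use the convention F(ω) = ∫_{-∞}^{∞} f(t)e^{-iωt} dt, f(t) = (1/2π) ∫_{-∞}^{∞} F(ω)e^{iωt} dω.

F[f₁*f₂](ω) = \frac{48 \sqrt{19} \sqrt{\pi} e^{- \frac{\omega^{2}}{19}}}{19 \left(9 \omega^{2} + 16\right)}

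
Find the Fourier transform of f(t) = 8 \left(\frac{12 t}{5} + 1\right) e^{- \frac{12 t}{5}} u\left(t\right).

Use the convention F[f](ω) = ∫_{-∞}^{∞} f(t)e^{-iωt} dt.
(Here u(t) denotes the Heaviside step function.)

F(ω) = \frac{40 \left(- 5 i \omega - 24\right)}{25 \omega^{2} - 120 i \omega - 144}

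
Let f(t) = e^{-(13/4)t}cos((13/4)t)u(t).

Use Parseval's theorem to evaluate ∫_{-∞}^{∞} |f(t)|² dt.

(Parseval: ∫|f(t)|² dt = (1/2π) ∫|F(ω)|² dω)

∫|f(t)|² dt = \frac{3}{26}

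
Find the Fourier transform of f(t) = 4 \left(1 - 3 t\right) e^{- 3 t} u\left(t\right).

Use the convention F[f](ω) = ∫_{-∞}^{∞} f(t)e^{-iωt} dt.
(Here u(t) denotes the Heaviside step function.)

F(ω) = \frac{4 i \omega}{- \omega^{2} + 6 i \omega + 9}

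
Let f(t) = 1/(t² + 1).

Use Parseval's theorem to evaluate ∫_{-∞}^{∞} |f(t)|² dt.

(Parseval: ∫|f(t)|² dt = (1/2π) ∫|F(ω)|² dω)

∫|f(t)|² dt = \frac{\pi}{2}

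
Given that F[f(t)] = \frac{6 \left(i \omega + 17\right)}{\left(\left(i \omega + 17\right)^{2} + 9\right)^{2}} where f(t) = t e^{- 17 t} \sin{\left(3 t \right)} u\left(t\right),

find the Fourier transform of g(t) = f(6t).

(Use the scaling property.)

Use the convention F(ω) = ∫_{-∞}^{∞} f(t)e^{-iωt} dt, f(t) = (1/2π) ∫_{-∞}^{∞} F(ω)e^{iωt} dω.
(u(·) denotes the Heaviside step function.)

F[g](ω) = \frac{216 \left(i \omega + 102\right)}{\left(\left(i \omega + 102\right)^{2} + 324\right)^{2}}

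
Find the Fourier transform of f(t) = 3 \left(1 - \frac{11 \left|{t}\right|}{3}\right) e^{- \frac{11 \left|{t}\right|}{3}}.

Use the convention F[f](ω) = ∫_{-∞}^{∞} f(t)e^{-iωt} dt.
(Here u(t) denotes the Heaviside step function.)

F(ω) = \frac{3564 \omega^{2}}{\left(9 \omega^{2} + 121\right)^{2}}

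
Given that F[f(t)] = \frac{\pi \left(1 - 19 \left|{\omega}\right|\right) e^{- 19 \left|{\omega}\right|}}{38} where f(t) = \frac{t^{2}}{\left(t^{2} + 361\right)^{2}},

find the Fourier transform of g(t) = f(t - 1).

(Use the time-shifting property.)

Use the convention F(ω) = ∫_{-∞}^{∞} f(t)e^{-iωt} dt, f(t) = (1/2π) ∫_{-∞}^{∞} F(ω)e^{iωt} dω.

F[g](ω) = \frac{\pi \left(1 - 19 \left|{\omega}\right|\right) e^{- i \omega - 19 \left|{\omega}\right|}}{38}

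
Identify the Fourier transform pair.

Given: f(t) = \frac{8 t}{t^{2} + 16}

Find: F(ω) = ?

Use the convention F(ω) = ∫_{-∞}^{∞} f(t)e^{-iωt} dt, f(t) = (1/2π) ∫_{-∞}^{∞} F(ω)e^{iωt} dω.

F(ω) = - 8 i \pi e^{- 4 \left|{\omega}\right|} \operatorname{sign}{\left(\omega \right)}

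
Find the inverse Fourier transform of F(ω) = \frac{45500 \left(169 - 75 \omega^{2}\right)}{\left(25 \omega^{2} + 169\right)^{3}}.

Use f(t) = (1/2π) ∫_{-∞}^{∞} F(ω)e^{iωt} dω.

f(t) = 7 t^{2} e^{- \frac{13 \left|{t}\right|}{5}}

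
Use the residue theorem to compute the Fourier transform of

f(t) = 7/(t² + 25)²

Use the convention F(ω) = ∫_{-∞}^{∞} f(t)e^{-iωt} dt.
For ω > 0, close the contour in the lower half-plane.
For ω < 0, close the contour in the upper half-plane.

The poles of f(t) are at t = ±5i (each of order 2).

Let g(z) = f(z)e^{-iωz}; for large |z| the factor e^{-iωz} decays in the lower half-plane when ω > 0 and in the upper half-plane when ω < 0.

Case ω > 0 (lower half-plane, clockwise contour ⇒ F(ω) = -2πi·ΣRes):
  Res_{z = - 5 i} g(z) = \frac{7 i \left(5 \omega + 1\right) e^{- 5 \omega}}{500} (pole of order 2)
  F(ω) = -2πi·ΣRes = \frac{7 \pi \left(5 \omega + 1\right) e^{- 5 \omega}}{250}

Case ω < 0 (upper half-plane, counterclockwise contour ⇒ F(ω) = +2πi·ΣRes):
  Res_{z = 5 i} g(z) = \frac{7 i \left(5 \omega - 1\right) e^{5 \omega}}{500} (pole of order 2)
  F(ω) = 2πi·ΣRes = \frac{7 \pi \left(1 - 5 \omega\right) e^{5 \omega}}{250}

Both cases combine into a single formula in |ω|:

F(ω) = \frac{7 \pi \left(5 \left|{\omega}\right| + 1\right) e^{- 5 \left|{\omega}\right|}}{250}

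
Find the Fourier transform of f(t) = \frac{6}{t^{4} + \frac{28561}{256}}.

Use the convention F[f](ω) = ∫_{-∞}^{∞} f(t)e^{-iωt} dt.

F(ω) = \frac{384 \pi e^{- \frac{13 \sqrt{2} \left|{\omega}\right|}{8}} \sin{\left(\frac{13 \sqrt{2} \left|{\omega}\right|}{8} + \frac{\pi}{4} \right)}}{2197}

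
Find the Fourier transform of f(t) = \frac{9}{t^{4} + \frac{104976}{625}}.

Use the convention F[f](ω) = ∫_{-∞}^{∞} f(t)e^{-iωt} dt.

F(ω) = \frac{125 \pi e^{- \frac{9 \sqrt{2} \left|{\omega}\right|}{5}} \sin{\left(\frac{9 \sqrt{2} \left|{\omega}\right|}{5} + \frac{\pi}{4} \right)}}{648}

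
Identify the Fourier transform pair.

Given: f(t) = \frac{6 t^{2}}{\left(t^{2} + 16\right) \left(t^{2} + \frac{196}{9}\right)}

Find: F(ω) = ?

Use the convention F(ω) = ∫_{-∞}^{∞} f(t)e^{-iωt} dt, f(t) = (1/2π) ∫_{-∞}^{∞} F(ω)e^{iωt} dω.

F(ω) = - \frac{54 \pi e^{- 4 \left|{\omega}\right|}}{13} + \frac{63 \pi e^{- \frac{14 \left|{\omega}\right|}{3}}}{13}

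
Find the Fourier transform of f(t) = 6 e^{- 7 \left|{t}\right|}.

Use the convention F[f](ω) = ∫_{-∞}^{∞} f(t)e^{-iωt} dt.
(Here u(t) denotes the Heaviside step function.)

F(ω) = \frac{84}{\omega^{2} + 49}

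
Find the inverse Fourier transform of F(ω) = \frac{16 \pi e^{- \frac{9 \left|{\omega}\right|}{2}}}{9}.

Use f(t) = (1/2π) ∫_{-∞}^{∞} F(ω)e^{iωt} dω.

f(t) = \frac{8}{t^{2} + \frac{81}{4}}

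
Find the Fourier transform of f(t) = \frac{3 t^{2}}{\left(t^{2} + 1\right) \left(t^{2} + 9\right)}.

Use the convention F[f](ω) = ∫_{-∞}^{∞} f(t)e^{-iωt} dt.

F(ω) = \frac{3 \pi \left(3 - e^{2 \left|{\omega}\right|}\right) e^{- 3 \left|{\omega}\right|}}{8}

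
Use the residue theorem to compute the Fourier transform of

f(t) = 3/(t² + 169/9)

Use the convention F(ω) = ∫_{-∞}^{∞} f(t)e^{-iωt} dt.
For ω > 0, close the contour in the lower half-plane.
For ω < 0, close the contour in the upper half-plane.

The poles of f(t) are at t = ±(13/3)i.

Let g(z) = f(z)e^{-iωz}; for large |z| the factor e^{-iωz} decays in the lower half-plane when ω > 0 and in the upper half-plane when ω < 0.

Case ω > 0 (lower half-plane, clockwise contour ⇒ F(ω) = -2πi·ΣRes):
  Res_{z = - \frac{13 i}{3}} g(z) = \frac{9 i e^{- \frac{13 \omega}{3}}}{26}
  F(ω) = -2πi·ΣRes = \frac{9 \pi e^{- \frac{13 \omega}{3}}}{13}

Case ω < 0 (upper half-plane, counterclockwise contour ⇒ F(ω) = +2πi·ΣRes):
  Res_{z = \frac{13 i}{3}} g(z) = - \frac{9 i e^{\frac{13 \omega}{3}}}{26}
  F(ω) = 2πi·ΣRes = \frac{9 \pi e^{\frac{13 \omega}{3}}}{13}

Both cases combine into a single formula in |ω|:

F(ω) = \frac{9 \pi e^{- \frac{13 \left|{\omega}\right|}{3}}}{13}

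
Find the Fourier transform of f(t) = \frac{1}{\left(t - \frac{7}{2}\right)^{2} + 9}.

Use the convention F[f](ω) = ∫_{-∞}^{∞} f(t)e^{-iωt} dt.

F(ω) = \frac{\pi e^{- \frac{7 i \omega}{2} - 3 \left|{\omega}\right|}}{3}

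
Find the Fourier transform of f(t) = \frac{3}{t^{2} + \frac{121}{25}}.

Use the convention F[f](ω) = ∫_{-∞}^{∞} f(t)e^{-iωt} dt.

F(ω) = \frac{15 \pi e^{- \frac{11 \left|{\omega}\right|}{5}}}{11}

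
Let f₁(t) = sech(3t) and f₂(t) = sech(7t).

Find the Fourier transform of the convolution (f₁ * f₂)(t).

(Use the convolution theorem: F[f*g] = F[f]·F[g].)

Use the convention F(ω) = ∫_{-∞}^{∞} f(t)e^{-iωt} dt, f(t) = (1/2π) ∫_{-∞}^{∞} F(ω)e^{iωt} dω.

F[f₁*f₂](ω) = \frac{\pi^{2}}{21 \cosh{\left(\frac{\pi \omega}{14} \right)} \cosh{\left(\frac{\pi \omega}{6} \right)}}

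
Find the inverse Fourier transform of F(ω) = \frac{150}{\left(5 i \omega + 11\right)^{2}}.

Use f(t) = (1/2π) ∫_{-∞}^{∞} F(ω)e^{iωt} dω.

f(t) = 6 t e^{- \frac{11 t}{5}} u\left(t\right)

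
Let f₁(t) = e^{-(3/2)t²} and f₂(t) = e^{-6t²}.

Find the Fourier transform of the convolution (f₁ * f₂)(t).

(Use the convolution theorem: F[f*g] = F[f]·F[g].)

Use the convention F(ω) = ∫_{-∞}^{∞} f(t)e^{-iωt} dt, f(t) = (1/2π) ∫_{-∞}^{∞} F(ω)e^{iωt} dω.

F[f₁*f₂](ω) = \frac{\pi e^{- \frac{5 \omega^{2}}{24}}}{3}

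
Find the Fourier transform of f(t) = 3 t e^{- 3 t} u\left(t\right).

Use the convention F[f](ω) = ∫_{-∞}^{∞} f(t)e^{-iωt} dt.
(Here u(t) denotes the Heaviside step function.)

F(ω) = \frac{3}{\left(i \omega + 3\right)^{2}}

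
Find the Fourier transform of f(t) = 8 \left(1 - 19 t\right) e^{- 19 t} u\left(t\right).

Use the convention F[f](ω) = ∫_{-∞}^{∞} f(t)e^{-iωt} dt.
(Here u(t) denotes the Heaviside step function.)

F(ω) = \frac{8 i \omega}{- \omega^{2} + 38 i \omega + 361}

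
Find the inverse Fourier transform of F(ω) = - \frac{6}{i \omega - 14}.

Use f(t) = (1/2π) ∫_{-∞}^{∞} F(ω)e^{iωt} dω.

f(t) = 6 e^{14 t} u\left(- t\right)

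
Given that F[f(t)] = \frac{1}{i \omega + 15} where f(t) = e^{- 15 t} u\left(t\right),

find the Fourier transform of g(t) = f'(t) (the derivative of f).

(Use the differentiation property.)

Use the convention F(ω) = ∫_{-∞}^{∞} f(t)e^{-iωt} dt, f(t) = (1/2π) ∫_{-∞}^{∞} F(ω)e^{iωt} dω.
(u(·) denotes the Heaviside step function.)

F[g](ω) = \frac{\omega}{\omega - 15 i}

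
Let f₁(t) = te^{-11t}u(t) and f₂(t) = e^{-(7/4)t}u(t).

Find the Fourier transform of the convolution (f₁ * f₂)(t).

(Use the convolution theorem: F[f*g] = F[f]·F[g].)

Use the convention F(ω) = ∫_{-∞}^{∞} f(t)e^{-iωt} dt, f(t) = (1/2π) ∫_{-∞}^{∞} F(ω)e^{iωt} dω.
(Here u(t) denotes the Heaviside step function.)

F[f₁*f₂](ω) = \frac{4}{\left(i \omega + 11\right)^{2} \left(4 i \omega + 7\right)}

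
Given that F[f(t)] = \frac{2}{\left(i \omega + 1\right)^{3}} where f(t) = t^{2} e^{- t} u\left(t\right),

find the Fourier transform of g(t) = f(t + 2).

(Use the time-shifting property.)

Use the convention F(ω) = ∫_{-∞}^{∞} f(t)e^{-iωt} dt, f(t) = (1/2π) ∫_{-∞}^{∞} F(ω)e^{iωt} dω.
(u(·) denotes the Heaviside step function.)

F[g](ω) = \frac{2 e^{2 i \omega}}{\left(i \omega + 1\right)^{3}}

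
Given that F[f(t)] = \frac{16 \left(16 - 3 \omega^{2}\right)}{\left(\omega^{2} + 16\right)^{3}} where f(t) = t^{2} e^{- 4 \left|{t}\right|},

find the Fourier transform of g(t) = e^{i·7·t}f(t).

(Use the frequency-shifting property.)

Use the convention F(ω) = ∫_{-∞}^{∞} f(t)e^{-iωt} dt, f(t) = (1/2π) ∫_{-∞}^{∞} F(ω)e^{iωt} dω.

F[g](ω) = \frac{16 \left(16 - 3 \left(\omega - 7\right)^{2}\right)}{\left(\left(\omega - 7\right)^{2} + 16\right)^{3}}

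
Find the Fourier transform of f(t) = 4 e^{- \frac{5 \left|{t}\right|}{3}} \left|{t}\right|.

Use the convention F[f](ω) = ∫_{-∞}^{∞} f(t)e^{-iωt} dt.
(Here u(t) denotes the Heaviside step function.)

F(ω) = \frac{72 \left(25 - 9 \omega^{2}\right)}{\left(9 \omega^{2} + 25\right)^{2}}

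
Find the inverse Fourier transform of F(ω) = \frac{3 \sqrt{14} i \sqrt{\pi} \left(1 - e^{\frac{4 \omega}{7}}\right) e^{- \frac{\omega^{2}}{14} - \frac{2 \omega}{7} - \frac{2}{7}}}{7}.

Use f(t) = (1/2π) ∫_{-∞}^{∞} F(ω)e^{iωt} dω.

f(t) = 6 e^{- \frac{7 t^{2}}{2}} \sin{\left(2 t \right)}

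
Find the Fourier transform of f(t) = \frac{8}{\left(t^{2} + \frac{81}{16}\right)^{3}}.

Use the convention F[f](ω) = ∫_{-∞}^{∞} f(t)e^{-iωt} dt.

F(ω) = \frac{64 \pi \left(27 \omega^{2} + 36 \left|{\omega}\right| + 16\right) e^{- \frac{9 \left|{\omega}\right|}{4}}}{19683}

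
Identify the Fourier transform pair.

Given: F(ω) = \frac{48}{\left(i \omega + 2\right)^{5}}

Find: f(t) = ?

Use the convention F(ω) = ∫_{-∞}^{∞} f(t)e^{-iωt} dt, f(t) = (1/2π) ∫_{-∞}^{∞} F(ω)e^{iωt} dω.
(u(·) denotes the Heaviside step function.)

f(t) = 2 t^{4} e^{- 2 t} u\left(t\right)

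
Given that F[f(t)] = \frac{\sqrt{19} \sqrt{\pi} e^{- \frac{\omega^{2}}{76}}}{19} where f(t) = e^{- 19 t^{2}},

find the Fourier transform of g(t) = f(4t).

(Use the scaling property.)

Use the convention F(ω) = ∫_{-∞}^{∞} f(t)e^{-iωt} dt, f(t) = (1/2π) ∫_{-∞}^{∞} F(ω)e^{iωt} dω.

F[g](ω) = \frac{\sqrt{19} \sqrt{\pi} e^{- \frac{\omega^{2}}{1216}}}{76}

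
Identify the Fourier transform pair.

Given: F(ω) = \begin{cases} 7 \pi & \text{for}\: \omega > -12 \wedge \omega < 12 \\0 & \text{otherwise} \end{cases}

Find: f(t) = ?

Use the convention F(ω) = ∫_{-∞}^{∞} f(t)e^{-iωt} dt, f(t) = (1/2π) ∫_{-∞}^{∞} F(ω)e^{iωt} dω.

f(t) = \frac{7 \sin{\left(12 t \right)}}{t}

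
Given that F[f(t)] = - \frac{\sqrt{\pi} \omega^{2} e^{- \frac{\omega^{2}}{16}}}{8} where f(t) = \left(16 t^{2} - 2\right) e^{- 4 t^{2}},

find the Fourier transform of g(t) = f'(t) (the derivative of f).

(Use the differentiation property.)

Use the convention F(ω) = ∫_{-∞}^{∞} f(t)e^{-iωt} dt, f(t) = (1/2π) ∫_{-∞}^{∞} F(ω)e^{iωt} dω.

F[g](ω) = - \frac{i \sqrt{\pi} \omega^{3} e^{- \frac{\omega^{2}}{16}}}{8}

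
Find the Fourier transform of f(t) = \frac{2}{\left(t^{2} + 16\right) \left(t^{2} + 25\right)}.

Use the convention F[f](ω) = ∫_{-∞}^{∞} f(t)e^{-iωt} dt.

F(ω) = \frac{\pi \left(5 e^{\left|{\omega}\right|} - 4\right) e^{- 5 \left|{\omega}\right|}}{90}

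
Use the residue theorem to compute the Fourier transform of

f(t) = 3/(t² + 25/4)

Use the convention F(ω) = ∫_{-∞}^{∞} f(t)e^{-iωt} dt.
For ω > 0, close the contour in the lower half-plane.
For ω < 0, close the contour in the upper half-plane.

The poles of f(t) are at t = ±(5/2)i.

Let g(z) = f(z)e^{-iωz}; for large |z| the factor e^{-iωz} decays in the lower half-plane when ω > 0 and in the upper half-plane when ω < 0.

Case ω > 0 (lower half-plane, clockwise contour ⇒ F(ω) = -2πi·ΣRes):
  Res_{z = - \frac{5 i}{2}} g(z) = \frac{3 i e^{- \frac{5 \omega}{2}}}{5}
  F(ω) = -2πi·ΣRes = \frac{6 \pi e^{- \frac{5 \omega}{2}}}{5}

Case ω < 0 (upper half-plane, counterclockwise contour ⇒ F(ω) = +2πi·ΣRes):
  Res_{z = \frac{5 i}{2}} g(z) = - \frac{3 i e^{\frac{5 \omega}{2}}}{5}
  F(ω) = 2πi·ΣRes = \frac{6 \pi e^{\frac{5 \omega}{2}}}{5}

Both cases combine into a single formula in |ω|:

F(ω) = \frac{6 \pi e^{- \frac{5 \left|{\omega}\right|}{2}}}{5}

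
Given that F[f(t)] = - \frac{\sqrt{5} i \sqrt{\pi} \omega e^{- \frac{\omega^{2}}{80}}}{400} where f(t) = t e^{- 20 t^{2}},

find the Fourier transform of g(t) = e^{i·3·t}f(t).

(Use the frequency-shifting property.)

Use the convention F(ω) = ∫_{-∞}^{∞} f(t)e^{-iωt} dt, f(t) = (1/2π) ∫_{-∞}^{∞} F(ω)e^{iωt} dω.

F[g](ω) = \frac{\sqrt{5} i \sqrt{\pi} \left(3 - \omega\right) e^{- \frac{\left(\omega - 3\right)^{2}}{80}}}{400}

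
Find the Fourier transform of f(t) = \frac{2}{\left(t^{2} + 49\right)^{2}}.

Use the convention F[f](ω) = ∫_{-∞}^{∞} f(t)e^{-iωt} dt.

F(ω) = \frac{\pi \left(7 \left|{\omega}\right| + 1\right) e^{- 7 \left|{\omega}\right|}}{343}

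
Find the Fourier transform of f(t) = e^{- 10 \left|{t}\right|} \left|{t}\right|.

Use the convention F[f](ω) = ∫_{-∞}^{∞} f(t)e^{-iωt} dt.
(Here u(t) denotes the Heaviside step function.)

F(ω) = \frac{2 \left(100 - \omega^{2}\right)}{\left(\omega^{2} + 100\right)^{2}}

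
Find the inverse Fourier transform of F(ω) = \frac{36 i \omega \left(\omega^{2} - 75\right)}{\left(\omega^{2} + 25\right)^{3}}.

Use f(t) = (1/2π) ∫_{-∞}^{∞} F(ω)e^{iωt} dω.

f(t) = 9 t e^{- 5 \left|{t}\right|} \left|{t}\right|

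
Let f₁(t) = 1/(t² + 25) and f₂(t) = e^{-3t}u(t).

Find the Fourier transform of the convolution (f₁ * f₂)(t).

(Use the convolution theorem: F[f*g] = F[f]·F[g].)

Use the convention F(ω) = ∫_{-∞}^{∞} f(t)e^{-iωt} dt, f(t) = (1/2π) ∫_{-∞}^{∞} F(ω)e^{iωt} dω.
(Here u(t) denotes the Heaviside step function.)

F[f₁*f₂](ω) = \frac{\pi e^{- 5 \left|{\omega}\right|}}{5 \left(i \omega + 3\right)}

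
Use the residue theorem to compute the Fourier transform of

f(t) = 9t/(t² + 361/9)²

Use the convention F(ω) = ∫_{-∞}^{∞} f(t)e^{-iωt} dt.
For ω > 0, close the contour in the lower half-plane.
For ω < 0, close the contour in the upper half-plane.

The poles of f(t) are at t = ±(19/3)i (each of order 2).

Let g(z) = f(z)e^{-iωz}; for large |z| the factor e^{-iωz} decays in the lower half-plane when ω > 0 and in the upper half-plane when ω < 0.

Case ω > 0 (lower half-plane, clockwise contour ⇒ F(ω) = -2πi·ΣRes):
  Res_{z = - \frac{19 i}{3}} g(z) = \frac{27 \omega e^{- \frac{19 \omega}{3}}}{76} (pole of order 2)
  F(ω) = -2πi·ΣRes = - \frac{27 i \pi \omega e^{- \frac{19 \omega}{3}}}{38}

Case ω < 0 (upper half-plane, counterclockwise contour ⇒ F(ω) = +2πi·ΣRes):
  Res_{z = \frac{19 i}{3}} g(z) = - \frac{27 \omega e^{\frac{19 \omega}{3}}}{76} (pole of order 2)
  F(ω) = 2πi·ΣRes = - \frac{27 i \pi \omega e^{\frac{19 \omega}{3}}}{38}

Both cases combine into a single formula in |ω|:

F(ω) = - \frac{27 i \pi \omega e^{- \frac{19 \left|{\omega}\right|}{3}}}{38}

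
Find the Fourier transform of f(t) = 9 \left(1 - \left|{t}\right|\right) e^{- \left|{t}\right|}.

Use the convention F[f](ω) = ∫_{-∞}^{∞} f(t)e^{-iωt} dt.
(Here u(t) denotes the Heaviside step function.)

F(ω) = \frac{36 \omega^{2}}{\left(\omega^{2} + 1\right)^{2}}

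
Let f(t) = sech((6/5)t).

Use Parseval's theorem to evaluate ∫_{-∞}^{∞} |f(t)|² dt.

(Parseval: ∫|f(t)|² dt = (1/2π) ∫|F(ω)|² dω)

∫|f(t)|² dt = \frac{5}{3}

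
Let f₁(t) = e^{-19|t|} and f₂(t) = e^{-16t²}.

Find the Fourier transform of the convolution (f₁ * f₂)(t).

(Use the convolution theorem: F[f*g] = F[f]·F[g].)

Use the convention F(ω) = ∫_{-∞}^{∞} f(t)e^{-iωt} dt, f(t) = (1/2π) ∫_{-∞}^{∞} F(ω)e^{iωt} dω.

F[f₁*f₂](ω) = \frac{19 \sqrt{\pi} e^{- \frac{\omega^{2}}{64}}}{2 \left(\omega^{2} + 361\right)}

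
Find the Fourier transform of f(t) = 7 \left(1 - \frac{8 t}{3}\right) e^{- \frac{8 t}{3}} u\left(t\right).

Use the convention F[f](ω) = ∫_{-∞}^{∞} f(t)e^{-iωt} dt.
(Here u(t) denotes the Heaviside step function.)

F(ω) = \frac{63 i \omega}{- 9 \omega^{2} + 48 i \omega + 64}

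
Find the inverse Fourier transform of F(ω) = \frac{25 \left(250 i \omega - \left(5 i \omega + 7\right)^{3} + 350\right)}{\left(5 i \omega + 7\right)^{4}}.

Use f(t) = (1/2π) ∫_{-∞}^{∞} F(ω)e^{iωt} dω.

f(t) = 5 \left(t^{2} - 1\right) e^{- \frac{7 t}{5}} u\left(t\right)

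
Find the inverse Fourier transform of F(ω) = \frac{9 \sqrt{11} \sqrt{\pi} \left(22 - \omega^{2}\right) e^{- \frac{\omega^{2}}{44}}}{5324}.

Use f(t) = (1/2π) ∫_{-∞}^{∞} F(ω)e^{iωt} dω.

f(t) = 9 t^{2} e^{- 11 t^{2}}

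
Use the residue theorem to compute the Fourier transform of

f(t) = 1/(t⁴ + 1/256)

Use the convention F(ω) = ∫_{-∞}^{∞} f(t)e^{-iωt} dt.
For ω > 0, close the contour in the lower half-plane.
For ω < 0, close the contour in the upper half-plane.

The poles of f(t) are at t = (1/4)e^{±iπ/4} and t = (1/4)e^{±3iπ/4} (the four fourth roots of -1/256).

Let g(z) = f(z)e^{-iωz}; for large |z| the factor e^{-iωz} decays in the lower half-plane when ω > 0 and in the upper half-plane when ω < 0.

Case ω > 0 (lower half-plane, clockwise contour ⇒ F(ω) = -2πi·ΣRes):
  Res_{z = - \frac{\sqrt{2}}{8} - \frac{\sqrt{2} i}{8}} g(z) = \sqrt{2} \left(8 + 8 i\right) e^{\frac{\sqrt{2} \omega \left(-1 + i\right)}{8}}
  Res_{z = \frac{\sqrt{2}}{8} - \frac{\sqrt{2} i}{8}} g(z) = \sqrt{2} \left(-8 + 8 i\right) e^{- \frac{\sqrt{2} \omega \left(1 + i\right)}{8}}
  F(ω) = -2πi·ΣRes = 16 \sqrt{2} \pi \left(\left(1 - i\right) e^{\frac{\sqrt{2} i \omega}{4}} + 1 + i\right) e^{- \frac{\sqrt{2} \omega \left(1 + i\right)}{8}} = 64 \pi e^{- \frac{\sqrt{2} \omega}{8}} \sin{\left(\frac{\sqrt{2} \omega}{8} + \frac{\pi}{4} \right)}

Case ω < 0 (upper half-plane, counterclockwise contour ⇒ F(ω) = +2πi·ΣRes):
  Res_{z = \frac{\sqrt{2}}{8} + \frac{\sqrt{2} i}{8}} g(z) = \sqrt{2} \left(-8 - 8 i\right) e^{\frac{\sqrt{2} \omega \left(1 - i\right)}{8}}
  Res_{z = - \frac{\sqrt{2}}{8} + \frac{\sqrt{2} i}{8}} g(z) = \sqrt{2} \left(8 - 8 i\right) e^{\frac{\sqrt{2} \omega \left(1 + i\right)}{8}}
  F(ω) = 2πi·ΣRes = - 16 \sqrt{2} i \pi \left(\left(1 + i\right) e^{\frac{\sqrt{2} \omega \left(1 - i\right)}{8}} - \left(1 - i\right) e^{\frac{\sqrt{2} \omega \left(1 + i\right)}{8}}\right) = 64 \pi e^{\frac{\sqrt{2} \omega}{8}} \cos{\left(\frac{\sqrt{2} \omega}{8} + \frac{\pi}{4} \right)}

Both cases combine into a single formula in |ω|:

F(ω) = 64 \pi e^{- \frac{\sqrt{2} \left|{\omega}\right|}{8}} \sin{\left(\frac{\sqrt{2} \left|{\omega}\right|}{8} + \frac{\pi}{4} \right)}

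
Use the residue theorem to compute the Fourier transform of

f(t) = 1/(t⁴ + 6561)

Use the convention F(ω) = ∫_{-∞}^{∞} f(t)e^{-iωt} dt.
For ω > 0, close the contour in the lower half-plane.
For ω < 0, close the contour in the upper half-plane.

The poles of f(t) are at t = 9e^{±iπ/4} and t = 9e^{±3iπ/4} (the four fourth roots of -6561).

Let g(z) = f(z)e^{-iωz}; for large |z| the factor e^{-iωz} decays in the lower half-plane when ω > 0 and in the upper half-plane when ω < 0.

Case ω > 0 (lower half-plane, clockwise contour ⇒ F(ω) = -2πi·ΣRes):
  Res_{z = - \frac{9 \sqrt{2}}{2} - \frac{9 \sqrt{2} i}{2}} g(z) = \frac{\sqrt{2} i \left(1 - i\right) e^{\frac{9 \sqrt{2} \omega \left(-1 + i\right)}{2}}}{5832}
  Res_{z = \frac{9 \sqrt{2}}{2} - \frac{9 \sqrt{2} i}{2}} g(z) = \frac{\sqrt{2} i \left(1 + i\right) e^{- \frac{9 \sqrt{2} \omega \left(1 + i\right)}{2}}}{5832}
  F(ω) = -2πi·ΣRes = \frac{\sqrt{2} \pi \left(1 - i\right) \left(e^{9 \sqrt{2} i \omega} + i\right) e^{- \frac{9 \sqrt{2} \omega \left(1 + i\right)}{2}}}{2916} = \frac{\pi e^{- \frac{9 \sqrt{2} \omega}{2}} \sin{\left(\frac{9 \sqrt{2} \omega}{2} + \frac{\pi}{4} \right)}}{729}

Case ω < 0 (upper half-plane, counterclockwise contour ⇒ F(ω) = +2πi·ΣRes):
  Res_{z = \frac{9 \sqrt{2}}{2} + \frac{9 \sqrt{2} i}{2}} g(z) = \frac{\sqrt{2} i \left(-1 + i\right) e^{\frac{9 \sqrt{2} \omega \left(1 - i\right)}{2}}}{5832}
  Res_{z = - \frac{9 \sqrt{2}}{2} + \frac{9 \sqrt{2} i}{2}} g(z) = \frac{\sqrt{2} \left(1 - i\right) e^{\frac{9 \sqrt{2} \omega \left(1 + i\right)}{2}}}{5832}
  F(ω) = 2πi·ΣRes = - \frac{\sqrt{2} i \pi \left(i \left(1 - i\right) e^{\frac{9 \sqrt{2} \omega \left(1 - i\right)}{2}} - \left(1 - i\right) e^{\frac{9 \sqrt{2} \omega \left(1 + i\right)}{2}}\right)}{2916} = \frac{\pi e^{\frac{9 \sqrt{2} \omega}{2}} \cos{\left(\frac{9 \sqrt{2} \omega}{2} + \frac{\pi}{4} \right)}}{729}

Both cases combine into a single formula in |ω|:

F(ω) = \frac{\pi e^{- \frac{9 \sqrt{2} \left|{\omega}\right|}{2}} \sin{\left(\frac{9 \sqrt{2} \left|{\omega}\right|}{2} + \frac{\pi}{4} \right)}}{729}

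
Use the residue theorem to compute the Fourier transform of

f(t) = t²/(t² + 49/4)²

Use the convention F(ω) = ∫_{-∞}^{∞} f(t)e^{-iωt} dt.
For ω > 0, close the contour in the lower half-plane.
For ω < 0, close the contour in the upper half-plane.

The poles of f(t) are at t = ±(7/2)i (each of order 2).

Let g(z) = f(z)e^{-iωz}; for large |z| the factor e^{-iωz} decays in the lower half-plane when ω > 0 and in the upper half-plane when ω < 0.

Case ω > 0 (lower half-plane, clockwise contour ⇒ F(ω) = -2πi·ΣRes):
  Res_{z = - \frac{7 i}{2}} g(z) = \frac{i \left(2 - 7 \omega\right) e^{- \frac{7 \omega}{2}}}{28} (pole of order 2)
  F(ω) = -2πi·ΣRes = \frac{\pi \left(2 - 7 \omega\right) e^{- \frac{7 \omega}{2}}}{14}

Case ω < 0 (upper half-plane, counterclockwise contour ⇒ F(ω) = +2πi·ΣRes):
  Res_{z = \frac{7 i}{2}} g(z) = \frac{i \left(- 7 \omega - 2\right) e^{\frac{7 \omega}{2}}}{28} (pole of order 2)
  F(ω) = 2πi·ΣRes = \frac{\pi \left(7 \omega + 2\right) e^{\frac{7 \omega}{2}}}{14}

Both cases combine into a single formula in |ω|:

F(ω) = \frac{\pi \left(2 - 7 \left|{\omega}\right|\right) e^{- \frac{7 \left|{\omega}\right|}{2}}}{14}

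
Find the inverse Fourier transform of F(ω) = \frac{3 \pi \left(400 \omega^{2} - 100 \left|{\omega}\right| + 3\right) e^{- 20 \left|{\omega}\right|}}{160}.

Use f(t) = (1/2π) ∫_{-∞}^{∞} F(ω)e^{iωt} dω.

f(t) = \frac{3 t^{4}}{\left(t^{2} + 400\right)^{3}}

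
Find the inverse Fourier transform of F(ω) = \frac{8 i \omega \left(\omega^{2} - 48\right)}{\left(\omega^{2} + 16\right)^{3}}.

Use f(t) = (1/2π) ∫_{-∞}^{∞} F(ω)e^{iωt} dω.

f(t) = 2 t e^{- 4 \left|{t}\right|} \left|{t}\right|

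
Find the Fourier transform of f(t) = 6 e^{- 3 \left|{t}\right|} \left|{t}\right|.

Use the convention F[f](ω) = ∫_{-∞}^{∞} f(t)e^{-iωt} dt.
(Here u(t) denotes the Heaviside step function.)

F(ω) = \frac{12 \left(9 - \omega^{2}\right)}{\left(\omega^{2} + 9\right)^{2}}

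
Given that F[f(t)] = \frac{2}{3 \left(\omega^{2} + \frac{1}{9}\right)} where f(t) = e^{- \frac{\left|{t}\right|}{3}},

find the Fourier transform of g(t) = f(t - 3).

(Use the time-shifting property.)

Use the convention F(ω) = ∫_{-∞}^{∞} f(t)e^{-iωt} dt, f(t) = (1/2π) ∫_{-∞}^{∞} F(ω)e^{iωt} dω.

F[g](ω) = \frac{6 e^{- 3 i \omega}}{9 \omega^{2} + 1}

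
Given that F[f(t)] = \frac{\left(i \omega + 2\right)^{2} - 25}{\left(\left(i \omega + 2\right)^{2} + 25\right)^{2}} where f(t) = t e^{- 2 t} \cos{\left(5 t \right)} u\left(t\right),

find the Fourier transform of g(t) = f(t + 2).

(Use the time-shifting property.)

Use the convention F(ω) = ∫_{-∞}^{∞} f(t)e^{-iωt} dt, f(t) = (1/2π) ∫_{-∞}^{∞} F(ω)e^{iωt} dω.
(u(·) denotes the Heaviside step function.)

F[g](ω) = \frac{\left(\left(i \omega + 2\right)^{2} - 25\right) e^{2 i \omega}}{\left(\left(i \omega + 2\right)^{2} + 25\right)^{2}}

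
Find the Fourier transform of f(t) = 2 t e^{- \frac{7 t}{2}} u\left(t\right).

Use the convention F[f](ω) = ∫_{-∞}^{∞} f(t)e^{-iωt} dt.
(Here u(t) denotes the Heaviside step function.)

F(ω) = \frac{8}{\left(2 i \omega + 7\right)^{2}}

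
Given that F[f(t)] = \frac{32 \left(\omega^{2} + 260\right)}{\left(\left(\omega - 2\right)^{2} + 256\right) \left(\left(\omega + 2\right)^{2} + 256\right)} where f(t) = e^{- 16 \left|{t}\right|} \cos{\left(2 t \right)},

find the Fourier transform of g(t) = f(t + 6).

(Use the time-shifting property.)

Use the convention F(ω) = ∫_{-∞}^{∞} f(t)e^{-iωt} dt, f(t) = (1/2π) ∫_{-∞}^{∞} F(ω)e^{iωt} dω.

F[g](ω) = \frac{32 \left(\omega^{2} + 260\right) e^{6 i \omega}}{\omega^{4} + 504 \omega^{2} + 67600}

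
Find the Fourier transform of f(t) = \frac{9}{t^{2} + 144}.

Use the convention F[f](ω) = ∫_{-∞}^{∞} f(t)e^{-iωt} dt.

F(ω) = \frac{3 \pi e^{- 12 \left|{\omega}\right|}}{4}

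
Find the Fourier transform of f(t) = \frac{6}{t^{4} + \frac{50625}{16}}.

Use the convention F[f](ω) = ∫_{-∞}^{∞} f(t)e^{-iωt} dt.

F(ω) = \frac{16 \pi e^{- \frac{15 \sqrt{2} \left|{\omega}\right|}{4}} \sin{\left(\frac{15 \sqrt{2} \left|{\omega}\right|}{4} + \frac{\pi}{4} \right)}}{1125}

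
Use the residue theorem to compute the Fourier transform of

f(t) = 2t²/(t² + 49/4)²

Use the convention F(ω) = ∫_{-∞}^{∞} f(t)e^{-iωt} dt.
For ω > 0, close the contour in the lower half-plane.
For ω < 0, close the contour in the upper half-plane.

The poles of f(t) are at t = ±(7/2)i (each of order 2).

Let g(z) = f(z)e^{-iωz}; for large |z| the factor e^{-iωz} decays in the lower half-plane when ω > 0 and in the upper half-plane when ω < 0.

Case ω > 0 (lower half-plane, clockwise contour ⇒ F(ω) = -2πi·ΣRes):
  Res_{z = - \frac{7 i}{2}} g(z) = \frac{i \left(2 - 7 \omega\right) e^{- \frac{7 \omega}{2}}}{14} (pole of order 2)
  F(ω) = -2πi·ΣRes = \frac{\pi \left(2 - 7 \omega\right) e^{- \frac{7 \omega}{2}}}{7}

Case ω < 0 (upper half-plane, counterclockwise contour ⇒ F(ω) = +2πi·ΣRes):
  Res_{z = \frac{7 i}{2}} g(z) = \frac{i \left(- 7 \omega - 2\right) e^{\frac{7 \omega}{2}}}{14} (pole of order 2)
  F(ω) = 2πi·ΣRes = \frac{\pi \left(7 \omega + 2\right) e^{\frac{7 \omega}{2}}}{7}

Both cases combine into a single formula in |ω|:

F(ω) = \frac{\pi \left(2 - 7 \left|{\omega}\right|\right) e^{- \frac{7 \left|{\omega}\right|}{2}}}{7}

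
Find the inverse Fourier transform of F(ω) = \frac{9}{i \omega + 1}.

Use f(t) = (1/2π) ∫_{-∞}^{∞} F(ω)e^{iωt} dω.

f(t) = 9 e^{- t} u\left(t\right)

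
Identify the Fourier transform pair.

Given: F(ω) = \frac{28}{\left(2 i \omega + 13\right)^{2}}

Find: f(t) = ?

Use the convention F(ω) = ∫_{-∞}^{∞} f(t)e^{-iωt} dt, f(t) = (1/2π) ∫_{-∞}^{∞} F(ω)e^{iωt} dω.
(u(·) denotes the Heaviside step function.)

f(t) = 7 t e^{- \frac{13 t}{2}} u\left(t\right)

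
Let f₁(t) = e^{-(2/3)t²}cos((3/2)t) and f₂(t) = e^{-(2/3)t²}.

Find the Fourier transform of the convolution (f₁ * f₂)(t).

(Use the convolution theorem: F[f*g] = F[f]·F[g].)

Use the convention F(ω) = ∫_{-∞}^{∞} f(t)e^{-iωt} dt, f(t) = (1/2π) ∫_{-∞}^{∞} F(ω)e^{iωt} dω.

F[f₁*f₂](ω) = \frac{3 \pi \left(e^{\frac{9 \omega}{4}} + 1\right) e^{- \frac{3 \omega^{2}}{4} - \frac{9 \omega}{8} - \frac{27}{32}}}{4}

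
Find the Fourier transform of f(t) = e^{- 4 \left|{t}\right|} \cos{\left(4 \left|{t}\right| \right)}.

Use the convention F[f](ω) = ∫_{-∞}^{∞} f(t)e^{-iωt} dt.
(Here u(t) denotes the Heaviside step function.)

F(ω) = \frac{8 \left(\omega^{2} + 32\right)}{\omega^{4} + 1024}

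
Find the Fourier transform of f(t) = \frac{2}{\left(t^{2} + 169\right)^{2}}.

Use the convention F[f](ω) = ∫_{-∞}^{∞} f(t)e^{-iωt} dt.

F(ω) = \frac{\pi \left(13 \left|{\omega}\right| + 1\right) e^{- 13 \left|{\omega}\right|}}{2197}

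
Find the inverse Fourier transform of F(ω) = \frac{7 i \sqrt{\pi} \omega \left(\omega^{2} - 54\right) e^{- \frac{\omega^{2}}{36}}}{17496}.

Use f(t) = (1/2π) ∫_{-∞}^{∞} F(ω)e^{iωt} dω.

f(t) = 7 t^{3} e^{- 9 t^{2}}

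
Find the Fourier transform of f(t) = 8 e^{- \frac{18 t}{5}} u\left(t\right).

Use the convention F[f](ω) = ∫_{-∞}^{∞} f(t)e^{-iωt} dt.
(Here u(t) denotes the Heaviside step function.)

F(ω) = \frac{40}{5 i \omega + 18}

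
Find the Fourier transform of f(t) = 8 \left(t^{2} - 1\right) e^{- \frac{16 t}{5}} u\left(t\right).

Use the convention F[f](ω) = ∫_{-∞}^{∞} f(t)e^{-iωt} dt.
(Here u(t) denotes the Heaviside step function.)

F(ω) = \frac{40 \left(250 i \omega - \left(5 i \omega + 16\right)^{3} + 800\right)}{\left(5 i \omega + 16\right)^{4}}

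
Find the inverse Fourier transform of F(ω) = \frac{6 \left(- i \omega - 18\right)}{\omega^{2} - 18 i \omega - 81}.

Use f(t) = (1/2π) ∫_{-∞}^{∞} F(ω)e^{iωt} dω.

f(t) = 6 \left(9 t + 1\right) e^{- 9 t} u\left(t\right)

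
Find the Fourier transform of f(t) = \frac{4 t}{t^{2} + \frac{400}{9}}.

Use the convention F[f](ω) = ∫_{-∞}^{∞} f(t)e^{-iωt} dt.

F(ω) = - 4 i \pi e^{- \frac{20 \left|{\omega}\right|}{3}} \operatorname{sign}{\left(\omega \right)}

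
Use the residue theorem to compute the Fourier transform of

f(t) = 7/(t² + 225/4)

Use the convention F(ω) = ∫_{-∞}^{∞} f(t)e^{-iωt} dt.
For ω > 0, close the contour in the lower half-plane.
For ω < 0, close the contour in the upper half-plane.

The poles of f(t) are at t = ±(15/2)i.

Let g(z) = f(z)e^{-iωz}; for large |z| the factor e^{-iωz} decays in the lower half-plane when ω > 0 and in the upper half-plane when ω < 0.

Case ω > 0 (lower half-plane, clockwise contour ⇒ F(ω) = -2πi·ΣRes):
  Res_{z = - \frac{15 i}{2}} g(z) = \frac{7 i e^{- \frac{15 \omega}{2}}}{15}
  F(ω) = -2πi·ΣRes = \frac{14 \pi e^{- \frac{15 \omega}{2}}}{15}

Case ω < 0 (upper half-plane, counterclockwise contour ⇒ F(ω) = +2πi·ΣRes):
  Res_{z = \frac{15 i}{2}} g(z) = - \frac{7 i e^{\frac{15 \omega}{2}}}{15}
  F(ω) = 2πi·ΣRes = \frac{14 \pi e^{\frac{15 \omega}{2}}}{15}

Both cases combine into a single formula in |ω|:

F(ω) = \frac{14 \pi e^{- \frac{15 \left|{\omega}\right|}{2}}}{15}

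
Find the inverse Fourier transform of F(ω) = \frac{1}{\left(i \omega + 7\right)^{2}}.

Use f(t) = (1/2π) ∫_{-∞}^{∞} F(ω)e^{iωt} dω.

f(t) = t e^{- 7 t} u\left(t\right)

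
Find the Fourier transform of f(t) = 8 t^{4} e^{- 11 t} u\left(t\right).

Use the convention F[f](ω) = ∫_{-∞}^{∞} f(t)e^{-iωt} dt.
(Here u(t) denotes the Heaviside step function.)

F(ω) = \frac{192}{\left(i \omega + 11\right)^{5}}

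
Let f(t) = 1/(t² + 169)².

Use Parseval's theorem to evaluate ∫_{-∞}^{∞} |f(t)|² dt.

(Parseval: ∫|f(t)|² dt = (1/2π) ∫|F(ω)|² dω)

∫|f(t)|² dt = \frac{5 \pi}{1003976272}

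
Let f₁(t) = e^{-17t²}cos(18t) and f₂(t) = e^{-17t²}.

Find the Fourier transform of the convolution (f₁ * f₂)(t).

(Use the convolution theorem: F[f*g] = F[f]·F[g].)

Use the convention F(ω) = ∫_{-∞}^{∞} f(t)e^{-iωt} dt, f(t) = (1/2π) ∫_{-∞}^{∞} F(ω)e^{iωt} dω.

F[f₁*f₂](ω) = \frac{\pi \left(e^{\frac{18 \omega}{17}} + 1\right) e^{- \frac{\omega^{2}}{34} - \frac{9 \omega}{17} - \frac{81}{17}}}{34}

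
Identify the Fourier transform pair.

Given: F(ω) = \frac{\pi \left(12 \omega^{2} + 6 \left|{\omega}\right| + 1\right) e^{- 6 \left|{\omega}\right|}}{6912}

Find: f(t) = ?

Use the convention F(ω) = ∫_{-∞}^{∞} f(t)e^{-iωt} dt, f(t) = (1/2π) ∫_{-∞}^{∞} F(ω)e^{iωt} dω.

f(t) = \frac{3}{\left(t^{2} + 36\right)^{3}}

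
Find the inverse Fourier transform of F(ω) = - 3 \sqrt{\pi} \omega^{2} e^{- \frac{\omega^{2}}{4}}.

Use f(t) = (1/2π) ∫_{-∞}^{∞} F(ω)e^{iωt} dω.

f(t) = 3 \left(4 t^{2} - 2\right) e^{- t^{2}}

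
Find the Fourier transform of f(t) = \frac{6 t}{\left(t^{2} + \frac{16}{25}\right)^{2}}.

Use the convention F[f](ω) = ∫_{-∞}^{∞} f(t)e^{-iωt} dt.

F(ω) = - \frac{15 i \pi \omega e^{- \frac{4 \left|{\omega}\right|}{5}}}{4}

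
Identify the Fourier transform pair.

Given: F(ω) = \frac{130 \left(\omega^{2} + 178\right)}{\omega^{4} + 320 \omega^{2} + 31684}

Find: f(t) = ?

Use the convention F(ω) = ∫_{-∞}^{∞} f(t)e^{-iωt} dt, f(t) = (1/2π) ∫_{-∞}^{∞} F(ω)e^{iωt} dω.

f(t) = 5 e^{- 13 \left|{t}\right|} \cos{\left(3 \left|{t}\right| \right)}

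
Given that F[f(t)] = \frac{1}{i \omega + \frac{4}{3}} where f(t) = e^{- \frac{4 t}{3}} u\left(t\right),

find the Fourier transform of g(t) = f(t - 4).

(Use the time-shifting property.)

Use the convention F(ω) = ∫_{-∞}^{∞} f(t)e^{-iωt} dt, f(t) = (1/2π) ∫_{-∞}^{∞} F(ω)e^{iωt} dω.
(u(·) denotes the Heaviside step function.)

F[g](ω) = \frac{3 e^{- 4 i \omega}}{3 i \omega + 4}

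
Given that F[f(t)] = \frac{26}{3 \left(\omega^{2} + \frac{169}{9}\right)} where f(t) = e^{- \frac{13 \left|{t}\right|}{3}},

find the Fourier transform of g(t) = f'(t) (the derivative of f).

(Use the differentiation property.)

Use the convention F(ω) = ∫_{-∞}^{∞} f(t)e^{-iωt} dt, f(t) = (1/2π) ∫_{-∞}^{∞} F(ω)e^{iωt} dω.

F[g](ω) = \frac{78 i \omega}{9 \omega^{2} + 169}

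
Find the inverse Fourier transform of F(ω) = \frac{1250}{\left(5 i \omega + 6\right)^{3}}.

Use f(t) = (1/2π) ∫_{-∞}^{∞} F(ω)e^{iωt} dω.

f(t) = 5 t^{2} e^{- \frac{6 t}{5}} u\left(t\right)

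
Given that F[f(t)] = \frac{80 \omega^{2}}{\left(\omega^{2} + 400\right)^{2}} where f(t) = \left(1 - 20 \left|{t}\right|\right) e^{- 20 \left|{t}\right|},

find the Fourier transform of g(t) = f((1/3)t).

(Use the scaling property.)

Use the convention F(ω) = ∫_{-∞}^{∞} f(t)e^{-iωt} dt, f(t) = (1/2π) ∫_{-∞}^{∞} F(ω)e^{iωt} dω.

F[g](ω) = \frac{2160 \omega^{2}}{\left(9 \omega^{2} + 400\right)^{2}}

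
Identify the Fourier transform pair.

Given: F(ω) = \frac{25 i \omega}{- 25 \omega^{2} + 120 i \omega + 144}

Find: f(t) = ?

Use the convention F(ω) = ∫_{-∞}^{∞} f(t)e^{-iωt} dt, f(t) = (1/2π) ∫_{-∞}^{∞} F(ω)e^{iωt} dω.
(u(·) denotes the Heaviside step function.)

f(t) = \left(1 - \frac{12 t}{5}\right) e^{- \frac{12 t}{5}} u\left(t\right)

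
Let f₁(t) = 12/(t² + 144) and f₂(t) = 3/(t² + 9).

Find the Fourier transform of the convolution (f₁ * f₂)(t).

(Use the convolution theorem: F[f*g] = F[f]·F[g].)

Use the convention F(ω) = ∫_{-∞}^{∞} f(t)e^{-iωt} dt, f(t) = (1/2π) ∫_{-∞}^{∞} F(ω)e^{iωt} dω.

F[f₁*f₂](ω) = \pi^{2} e^{- 15 \left|{\omega}\right|}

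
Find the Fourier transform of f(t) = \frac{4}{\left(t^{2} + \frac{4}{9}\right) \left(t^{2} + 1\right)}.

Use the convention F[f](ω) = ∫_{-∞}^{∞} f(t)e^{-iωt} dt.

F(ω) = - \frac{36 \pi e^{- \left|{\omega}\right|}}{5} + \frac{54 \pi e^{- \frac{2 \left|{\omega}\right|}{3}}}{5}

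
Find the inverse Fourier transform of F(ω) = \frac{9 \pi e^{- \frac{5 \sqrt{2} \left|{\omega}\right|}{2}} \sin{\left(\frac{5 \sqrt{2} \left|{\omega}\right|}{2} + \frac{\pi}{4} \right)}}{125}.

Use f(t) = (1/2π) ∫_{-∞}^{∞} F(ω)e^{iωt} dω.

f(t) = \frac{9}{t^{4} + 625}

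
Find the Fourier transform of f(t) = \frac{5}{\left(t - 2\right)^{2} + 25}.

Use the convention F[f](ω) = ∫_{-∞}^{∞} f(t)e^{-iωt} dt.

F(ω) = \pi e^{- 2 i \omega - 5 \left|{\omega}\right|}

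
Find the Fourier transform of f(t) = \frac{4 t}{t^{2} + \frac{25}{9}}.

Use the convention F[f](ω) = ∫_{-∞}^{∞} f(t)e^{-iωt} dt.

F(ω) = - 4 i \pi e^{- \frac{5 \left|{\omega}\right|}{3}} \operatorname{sign}{\left(\omega \right)}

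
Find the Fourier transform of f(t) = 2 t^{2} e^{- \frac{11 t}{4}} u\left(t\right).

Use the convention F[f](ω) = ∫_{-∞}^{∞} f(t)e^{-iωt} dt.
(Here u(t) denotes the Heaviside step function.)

F(ω) = \frac{256}{\left(4 i \omega + 11\right)^{3}}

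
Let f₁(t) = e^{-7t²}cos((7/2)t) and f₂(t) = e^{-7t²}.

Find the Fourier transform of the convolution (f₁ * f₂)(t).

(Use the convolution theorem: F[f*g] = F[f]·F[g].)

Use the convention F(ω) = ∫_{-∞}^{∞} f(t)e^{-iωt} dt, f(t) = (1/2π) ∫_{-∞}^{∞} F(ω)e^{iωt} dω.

F[f₁*f₂](ω) = \frac{\pi \left(e^{\frac{\omega}{2}} + 1\right) e^{- \frac{\omega^{2}}{14} - \frac{\omega}{4} - \frac{7}{16}}}{14}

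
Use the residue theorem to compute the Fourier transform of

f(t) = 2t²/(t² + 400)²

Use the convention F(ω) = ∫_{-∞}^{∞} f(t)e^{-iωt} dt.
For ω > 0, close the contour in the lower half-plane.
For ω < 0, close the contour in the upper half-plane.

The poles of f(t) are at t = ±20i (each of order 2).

Let g(z) = f(z)e^{-iωz}; for large |z| the factor e^{-iωz} decays in the lower half-plane when ω > 0 and in the upper half-plane when ω < 0.

Case ω > 0 (lower half-plane, clockwise contour ⇒ F(ω) = -2πi·ΣRes):
  Res_{z = - 20 i} g(z) = \frac{i \left(1 - 20 \omega\right) e^{- 20 \omega}}{40} (pole of order 2)
  F(ω) = -2πi·ΣRes = \frac{\pi \left(1 - 20 \omega\right) e^{- 20 \omega}}{20}

Case ω < 0 (upper half-plane, counterclockwise contour ⇒ F(ω) = +2πi·ΣRes):
  Res_{z = 20 i} g(z) = \frac{i \left(- 20 \omega - 1\right) e^{20 \omega}}{40} (pole of order 2)
  F(ω) = 2πi·ΣRes = \frac{\pi \left(20 \omega + 1\right) e^{20 \omega}}{20}

Both cases combine into a single formula in |ω|:

F(ω) = \frac{\pi \left(1 - 20 \left|{\omega}\right|\right) e^{- 20 \left|{\omega}\right|}}{20}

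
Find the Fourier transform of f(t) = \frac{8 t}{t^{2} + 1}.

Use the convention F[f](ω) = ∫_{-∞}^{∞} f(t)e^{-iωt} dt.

F(ω) = - 8 i \pi e^{- \left|{\omega}\right|} \operatorname{sign}{\left(\omega \right)}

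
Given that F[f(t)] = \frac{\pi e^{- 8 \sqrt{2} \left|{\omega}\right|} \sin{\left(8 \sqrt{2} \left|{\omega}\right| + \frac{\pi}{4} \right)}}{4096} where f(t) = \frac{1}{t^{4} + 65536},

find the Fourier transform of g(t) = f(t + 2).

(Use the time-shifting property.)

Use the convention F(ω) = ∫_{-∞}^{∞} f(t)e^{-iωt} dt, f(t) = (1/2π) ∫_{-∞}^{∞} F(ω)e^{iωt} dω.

F[g](ω) = \frac{\pi e^{2 i \omega - 8 \sqrt{2} \left|{\omega}\right|} \sin{\left(8 \sqrt{2} \left|{\omega}\right| + \frac{\pi}{4} \right)}}{4096}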